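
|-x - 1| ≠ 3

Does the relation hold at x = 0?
x = 0: LHS = |-0 - 1| = |-1| = 1; 1 ≠ 3 — holds

The relation is satisfied at x = 0.

Answer: Yes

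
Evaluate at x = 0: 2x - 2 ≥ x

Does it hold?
x = 0: LHS = 2·0 - 2 = -2; -2 ≥ 0 — FAILS

The relation fails at x = 0, so x = 0 is a counterexample.

Answer: No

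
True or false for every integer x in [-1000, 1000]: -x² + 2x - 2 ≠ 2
Over all integers in [-1000, 1000], LHS − RHS is always negative; it is closest to 0 at x = 1, where it equals -3:
x = 1: LHS = -1² + 2·1 - 2 = -1; -1 ≠ 2 — holds
At the ends of the range:
x = -1000: LHS = -(-1000)² + 2·(-1000) - 2 = -1002002; -1002002 ≠ 2 — holds
x = 1000: LHS = -1000² + 2·1000 - 2 = -998002; -998002 ≠ 2 — holds
Hence LHS − RHS is never 0, i.e. the two sides are never equal, so the relation holds for every integer in [-1000, 1000].

No counterexample exists.

Answer: True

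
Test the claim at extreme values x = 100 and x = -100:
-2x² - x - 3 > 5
x = 100: LHS = -2·100² - 100 - 3 = -20103; -20103 > 5 — FAILS
x = -100: LHS = -2·(-100)² - (-100) - 3 = -19903; -19903 > 5 — FAILS

Answer: No, fails for both x = 100 and x = -100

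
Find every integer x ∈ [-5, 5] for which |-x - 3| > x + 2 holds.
Over all integers in [-5, 5], LHS − RHS is smallest at x = 0, where it equals 1:
x = 0: LHS = |-0 - 3| = |-3| = 3, RHS = 0 + 2 = 2; 3 > 2 — holds
At the ends of the range:
x = -5: LHS = |-(-5) - 3| = |2| = 2, RHS = (-5) + 2 = -3; 2 > -3 — holds
x = 5: LHS = |-5 - 3| = |-8| = 8, RHS = 5 + 2 = 7; 8 > 7 — holds
Hence LHS − RHS is never zero or negative, i.e. LHS > RHS throughout, so the relation holds for every integer in [-5, 5].

Answer: All integers in [-5, 5]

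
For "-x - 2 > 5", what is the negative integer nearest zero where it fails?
Testing negative integers from -1 downward:
x = -1: LHS = -(-1) - 2 = -1; -1 > 5 — FAILS  ← closest negative counterexample to 0

Answer: x = -1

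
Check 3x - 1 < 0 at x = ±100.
x = 100: LHS = 3·100 - 1 = 299; 299 < 0 — FAILS
x = -100: LHS = 3·(-100) - 1 = -301; -301 < 0 — holds

Answer: Partially: fails for x = 100, holds for x = -100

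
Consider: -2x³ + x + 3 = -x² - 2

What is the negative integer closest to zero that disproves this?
Testing negative integers from -1 downward:
x = -1: LHS = -2·(-1)³ + (-1) + 3 = 4, RHS = -(-1)² - 2 = -3; 4 = -3 — FAILS  ← closest negative counterexample to 0

Answer: x = -1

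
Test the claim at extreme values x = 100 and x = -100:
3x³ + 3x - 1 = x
x = 100: LHS = 3·100³ + 3·100 - 1 = 3000299; 3000299 = 100 — FAILS
x = -100: LHS = 3·(-100)³ + 3·(-100) - 1 = -3000301; -3000301 = -100 — FAILS

Answer: No, fails for both x = 100 and x = -100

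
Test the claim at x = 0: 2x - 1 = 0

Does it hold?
x = 0: LHS = 2·0 - 1 = -1; -1 = 0 — FAILS

The relation fails at x = 0, so x = 0 is a counterexample.

Answer: No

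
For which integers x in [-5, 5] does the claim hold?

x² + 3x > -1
Holds for: {-5, -4, -3, 0, 1, 2, 3, 4, 5}
Fails for: {-2, -1}

Answer: {-5, -4, -3, 0, 1, 2, 3, 4, 5}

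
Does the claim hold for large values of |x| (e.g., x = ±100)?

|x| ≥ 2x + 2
x = 100: LHS = |100| = 100, RHS = 2·100 + 2 = 202; 100 ≥ 202 — FAILS
x = -100: LHS = |-100| = 100, RHS = 2·(-100) + 2 = -198; 100 ≥ -198 — holds

Answer: Partially: fails for x = 100, holds for x = -100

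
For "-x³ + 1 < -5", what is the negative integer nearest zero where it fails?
Testing negative integers from -1 downward:
x = -1: LHS = -(-1)³ + 1 = 2; 2 < -5 — FAILS  ← closest negative counterexample to 0

Answer: x = -1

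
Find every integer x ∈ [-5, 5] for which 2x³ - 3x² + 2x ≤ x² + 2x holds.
Holds for: {-5, -4, -3, -2, -1, 0, 1, 2}
Fails for: {3, 4, 5}

Answer: {-5, -4, -3, -2, -1, 0, 1, 2}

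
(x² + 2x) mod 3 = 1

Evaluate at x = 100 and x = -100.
x = 100: LHS = (100² + 2·100) mod 3 = 10200 mod 3 = 0; 0 = 1 — FAILS
x = -100: LHS = ((-100)² + 2·(-100)) mod 3 = 9800 mod 3 = 2; 2 = 1 — FAILS

Answer: No, fails for both x = 100 and x = -100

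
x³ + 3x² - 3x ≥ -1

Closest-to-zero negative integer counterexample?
Testing negative integers from -1 downward:
x = -1: LHS = (-1)³ + 3·(-1)² - 3·(-1) = 5; 5 ≥ -1 — holds
x = -2: LHS = (-2)³ + 3·(-2)² - 3·(-2) = 10; 10 ≥ -1 — holds
x = -3: LHS = (-3)³ + 3·(-3)² - 3·(-3) = 9; 9 ≥ -1 — holds
x = -4: LHS = (-4)³ + 3·(-4)² - 3·(-4) = -4; -4 ≥ -1 — FAILS  ← closest negative counterexample to 0

Answer: x = -4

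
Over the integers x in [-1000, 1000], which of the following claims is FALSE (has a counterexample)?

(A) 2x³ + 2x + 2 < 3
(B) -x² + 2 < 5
(A) x = 1: LHS = 2·1³ + 2·1 + 2 = 6; 6 < 3 — FAILS

(B) Over all integers in [-1000, 1000], LHS − RHS is largest at x = 0, where it equals -3:
x = 0: LHS = -0² + 2 = 2; 2 < 5 — holds
At the ends of the range:
x = -1000: LHS = -(-1000)² + 2 = -999998; -999998 < 5 — holds
x = 1000: LHS = -1000² + 2 = -999998; -999998 < 5 — holds
Hence LHS − RHS is never zero or positive, i.e. LHS < RHS throughout, so the relation holds for every integer in [-1000, 1000].

Only (A) has a counterexample.

Answer: A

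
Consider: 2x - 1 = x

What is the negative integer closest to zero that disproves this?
Testing negative integers from -1 downward:
x = -1: LHS = 2·(-1) - 1 = -3; -3 = -1 — FAILS  ← closest negative counterexample to 0

Answer: x = -1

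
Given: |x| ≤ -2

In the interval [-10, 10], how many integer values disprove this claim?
Counterexamples in [-10, 10]: {-10, -9, -8, -7, -6, -5, -4, -3, -2, -1, 0, 1, 2, 3, 4, 5, 6, 7, 8, 9, 10}.

Counting them gives 21 values.

Answer: 21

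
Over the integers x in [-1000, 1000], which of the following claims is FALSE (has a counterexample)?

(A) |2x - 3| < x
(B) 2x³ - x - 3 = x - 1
(A) x = 0: LHS = |2·0 - 3| = |-3| = 3; 3 < 0 — FAILS
(B) x = 0: LHS = 2·0³ - 0 - 3 = -3, RHS = 0 - 1 = -1; -3 = -1 — FAILS

Answer: Both A and B are false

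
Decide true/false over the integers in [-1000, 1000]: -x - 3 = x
The claim fails at x = 0:
x = 0: LHS = -0 - 3 = -3; -3 = 0 — FAILS

Because a single integer refutes it, the statement is false.

Answer: False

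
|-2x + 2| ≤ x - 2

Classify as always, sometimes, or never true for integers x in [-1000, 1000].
Over all integers in [-1000, 1000], LHS − RHS is smallest at x = 1, where it equals 1:
x = 1: LHS = |-2·1 + 2| = |0| = 0, RHS = 1 - 2 = -1; 0 ≤ -1 — FAILS
At the ends of the range:
x = -1000: LHS = |-2·(-1000) + 2| = |2002| = 2002, RHS = (-1000) - 2 = -1002; 2002 ≤ -1002 — FAILS
x = 1000: LHS = |-2·1000 + 2| = |-1998| = 1998, RHS = 1000 - 2 = 998; 1998 ≤ 998 — FAILS
Hence LHS − RHS is never zero or negative, i.e. LHS > RHS throughout, so the claimed relation (≤) fails for every integer in [-1000, 1000].

No integer in the range satisfies it.

Answer: Never true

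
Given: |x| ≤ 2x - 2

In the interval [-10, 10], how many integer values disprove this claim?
Counterexamples in [-10, 10]: {-10, -9, -8, -7, -6, -5, -4, -3, -2, -1, 0, 1}.

Counting them gives 12 values.

Answer: 12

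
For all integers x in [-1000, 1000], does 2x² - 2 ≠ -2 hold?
The claim fails at x = 0:
x = 0: LHS = 2·0² - 2 = -2; -2 ≠ -2 — FAILS

Because a single integer refutes it, the statement is false.

Answer: False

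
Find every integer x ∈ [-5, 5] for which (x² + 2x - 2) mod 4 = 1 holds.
Holds for: {-5, -3, -1, 1, 3, 5}
Fails for: {-4, -2, 0, 2, 4}

Answer: {-5, -3, -1, 1, 3, 5}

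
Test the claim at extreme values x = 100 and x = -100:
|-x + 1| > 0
x = 100: LHS = |-100 + 1| = |-99| = 99; 99 > 0 — holds
x = -100: LHS = |-(-100) + 1| = |101| = 101; 101 > 0 — holds

Answer: Yes, holds for both x = 100 and x = -100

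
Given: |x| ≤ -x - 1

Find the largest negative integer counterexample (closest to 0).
Testing negative integers from -1 downward:
x = -1: LHS = |-1| = 1, RHS = -(-1) - 1 = 0; 1 ≤ 0 — FAILS  ← closest negative counterexample to 0

Answer: x = -1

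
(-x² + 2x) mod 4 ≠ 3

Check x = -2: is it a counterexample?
Substitute x = -2 into the relation:
x = -2: LHS = (-(-2)² + 2·(-2)) mod 4 = (-8) mod 4 = 0; 0 ≠ 3 — holds

The relation holds at x = -2, so it is not a counterexample.

Answer: No, x = -2 is not a counterexample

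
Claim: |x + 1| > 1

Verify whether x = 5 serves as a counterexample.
Substitute x = 5 into the relation:
x = 5: LHS = |5 + 1| = |6| = 6; 6 > 1 — holds

The claim holds here, so x = 5 is not a counterexample. (A counterexample exists elsewhere, e.g. x = 0.)

Answer: No, x = 5 is not a counterexample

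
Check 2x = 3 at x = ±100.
x = 100: LHS = 2·100 = 200; 200 = 3 — FAILS
x = -100: LHS = 2·(-100) = -200; -200 = 3 — FAILS

Answer: No, fails for both x = 100 and x = -100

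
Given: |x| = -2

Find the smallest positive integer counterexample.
Testing positive integers:
x = 1: LHS = |1| = 1; 1 = -2 — FAILS  ← smallest positive counterexample

Answer: x = 1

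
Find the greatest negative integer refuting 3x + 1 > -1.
Testing negative integers from -1 downward:
x = -1: LHS = 3·(-1) + 1 = -2; -2 > -1 — FAILS  ← closest negative counterexample to 0

Answer: x = -1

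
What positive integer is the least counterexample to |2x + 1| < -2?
Testing positive integers:
x = 1: LHS = |2·1 + 1| = |3| = 3; 3 < -2 — FAILS  ← smallest positive counterexample

Answer: x = 1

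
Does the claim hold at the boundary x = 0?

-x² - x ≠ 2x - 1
x = 0: LHS = -0² - 0 = 0, RHS = 2·0 - 1 = -1; 0 ≠ -1 — holds

The relation is satisfied at x = 0.

Answer: Yes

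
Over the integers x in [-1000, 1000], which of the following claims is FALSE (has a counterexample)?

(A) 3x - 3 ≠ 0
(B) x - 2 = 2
(A) x = 1: LHS = 3·1 - 3 = 0; 0 ≠ 0 — FAILS
(B) x = 0: LHS = 0 - 2 = -2; -2 = 2 — FAILS

Answer: Both A and B are false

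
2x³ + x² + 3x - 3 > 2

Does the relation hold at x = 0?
x = 0: LHS = 2·0³ + 0² + 3·0 - 3 = -3; -3 > 2 — FAILS

The relation fails at x = 0, so x = 0 is a counterexample.

Answer: No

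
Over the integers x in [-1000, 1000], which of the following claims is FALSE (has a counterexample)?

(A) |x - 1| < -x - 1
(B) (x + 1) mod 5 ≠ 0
(A) x = 0: LHS = |0 - 1| = |-1| = 1, RHS = -0 - 1 = -1; 1 < -1 — FAILS
(B) x = -1: LHS = ((-1) + 1) mod 5 = 0 mod 5 = 0; 0 ≠ 0 — FAILS

Answer: Both A and B are false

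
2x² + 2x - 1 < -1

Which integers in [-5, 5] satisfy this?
Over all integers in [-5, 5], LHS − RHS is smallest at x = 0, where it equals 0:
x = 0: LHS = 2·0² + 2·0 - 1 = -1; -1 < -1 — FAILS
At the ends of the range:
x = -5: LHS = 2·(-5)² + 2·(-5) - 1 = 39; 39 < -1 — FAILS
x = 5: LHS = 2·5² + 2·5 - 1 = 59; 59 < -1 — FAILS
Hence LHS − RHS is never negative, i.e. LHS ≥ RHS throughout, so the claimed relation (<) fails for every integer in [-5, 5].

Answer: None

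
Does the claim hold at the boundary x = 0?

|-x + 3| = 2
x = 0: LHS = |-0 + 3| = |3| = 3; 3 = 2 — FAILS

The relation fails at x = 0, so x = 0 is a counterexample.

Answer: No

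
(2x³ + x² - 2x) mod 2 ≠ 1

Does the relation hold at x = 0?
x = 0: LHS = (2·0³ + 0² - 2·0) mod 2 = 0 mod 2 = 0; 0 ≠ 1 — holds

The relation is satisfied at x = 0.

Answer: Yes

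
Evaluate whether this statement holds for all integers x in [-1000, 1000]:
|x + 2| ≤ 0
The claim fails at x = 0:
x = 0: LHS = |0 + 2| = |2| = 2; 2 ≤ 0 — FAILS

Because a single integer refutes it, the statement is false.

Answer: False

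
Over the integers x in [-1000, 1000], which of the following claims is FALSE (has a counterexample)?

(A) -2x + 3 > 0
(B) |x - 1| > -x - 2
(A) x = 2: LHS = -2·2 + 3 = -1; -1 > 0 — FAILS

(B) Over all integers in [-1000, 1000], LHS − RHS is smallest at x = 0, where it equals 3:
x = 0: LHS = |0 - 1| = |-1| = 1, RHS = -0 - 2 = -2; 1 > -2 — holds
At the ends of the range:
x = -1000: LHS = |(-1000) - 1| = |-1001| = 1001, RHS = -(-1000) - 2 = 998; 1001 > 998 — holds
x = 1000: LHS = |1000 - 1| = |999| = 999, RHS = -1000 - 2 = -1002; 999 > -1002 — holds
Hence LHS − RHS is never zero or negative, i.e. LHS > RHS throughout, so the relation holds for every integer in [-1000, 1000].

Only (A) has a counterexample.

Answer: A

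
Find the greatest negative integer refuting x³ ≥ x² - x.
Testing negative integers from -1 downward:
x = -1: LHS = (-1)³ = -1, RHS = (-1)² - (-1) = 2; -1 ≥ 2 — FAILS  ← closest negative counterexample to 0

Answer: x = -1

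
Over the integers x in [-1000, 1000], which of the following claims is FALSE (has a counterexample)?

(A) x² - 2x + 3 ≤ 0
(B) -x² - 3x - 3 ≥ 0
(A) x = 0: LHS = 0² - 2·0 + 3 = 3; 3 ≤ 0 — FAILS
(B) x = 0: LHS = -0² - 3·0 - 3 = -3; -3 ≥ 0 — FAILS

Answer: Both A and B are false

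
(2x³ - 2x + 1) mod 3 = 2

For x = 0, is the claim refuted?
Substitute x = 0 into the relation:
x = 0: LHS = (2·0³ - 2·0 + 1) mod 3 = 1 mod 3 = 1; 1 = 2 — FAILS

Since the claim fails at x = 0, this value is a counterexample.

Answer: Yes, x = 0 is a counterexample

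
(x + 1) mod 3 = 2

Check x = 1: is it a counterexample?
Substitute x = 1 into the relation:
x = 1: LHS = (1 + 1) mod 3 = 2 mod 3 = 2; 2 = 2 — holds

The claim holds here, so x = 1 is not a counterexample. (A counterexample exists elsewhere, e.g. x = 0.)

Answer: No, x = 1 is not a counterexample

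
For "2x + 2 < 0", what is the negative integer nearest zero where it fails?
Testing negative integers from -1 downward:
x = -1: LHS = 2·(-1) + 2 = 0; 0 < 0 — FAILS  ← closest negative counterexample to 0

Answer: x = -1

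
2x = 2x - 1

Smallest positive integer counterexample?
Testing positive integers:
x = 1: LHS = 2·1 = 2, RHS = 2·1 - 1 = 1; 2 = 1 — FAILS  ← smallest positive counterexample

Answer: x = 1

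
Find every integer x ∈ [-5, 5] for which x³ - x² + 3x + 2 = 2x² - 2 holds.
Track d = LHS − RHS over the integers in [-5, 5]. Equality would need d = 0, but d changes sign only between consecutive integers, jumping over 0:
x = -1: LHS = (-1)³ - (-1)² + 3·(-1) + 2 = -3, RHS = 2·(-1)² - 2 = 0; -3 = 0 — FAILS  (d = -3)
x = 0: LHS = 0³ - 0² + 3·0 + 2 = 2, RHS = 2·0² - 2 = -2; 2 = -2 — FAILS  (d = 4)
Away from these crossings d keeps a constant sign, and checking every integer in [-5, 5] confirms d ≠ 0 throughout. Hence the two sides are never equal, so the claimed relation (=) fails for every integer in [-5, 5].

Answer: None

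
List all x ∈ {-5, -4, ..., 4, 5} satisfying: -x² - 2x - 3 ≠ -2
Holds for: {-5, -4, -3, -2, 0, 1, 2, 3, 4, 5}
Fails for: {-1}

Answer: {-5, -4, -3, -2, 0, 1, 2, 3, 4, 5}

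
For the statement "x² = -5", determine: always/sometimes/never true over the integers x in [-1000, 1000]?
Over all integers in [-1000, 1000], LHS − RHS is always positive; it is smallest at x = 0, where it equals 5:
x = 0: LHS = 0² = 0; 0 = -5 — FAILS
At the ends of the range:
x = -1000: LHS = (-1000)² = 1000000; 1000000 = -5 — FAILS
x = 1000: LHS = 1000² = 1000000; 1000000 = -5 — FAILS
Hence LHS − RHS is never 0, i.e. the two sides are never equal, so the claimed relation (=) fails for every integer in [-1000, 1000].

No integer in the range satisfies it.

Answer: Never true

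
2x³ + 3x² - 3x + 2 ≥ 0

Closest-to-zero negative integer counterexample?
Testing negative integers from -1 downward:
x = -1: LHS = 2·(-1)³ + 3·(-1)² - 3·(-1) + 2 = 6; 6 ≥ 0 — holds
x = -2: LHS = 2·(-2)³ + 3·(-2)² - 3·(-2) + 2 = 4; 4 ≥ 0 — holds
x = -3: LHS = 2·(-3)³ + 3·(-3)² - 3·(-3) + 2 = -16; -16 ≥ 0 — FAILS  ← closest negative counterexample to 0

Answer: x = -3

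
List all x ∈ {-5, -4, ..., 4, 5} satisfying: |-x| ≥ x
Over all integers in [-5, 5], LHS − RHS is smallest at x = 0, where it equals 0:
x = 0: LHS = |-0| = |0| = 0; 0 ≥ 0 — holds
At the ends of the range:
x = -5: LHS = |-(-5)| = |5| = 5; 5 ≥ -5 — holds
x = 5: LHS = |-5| = 5; 5 ≥ 5 — holds
Hence LHS − RHS is never negative, i.e. LHS ≥ RHS throughout, so the relation holds for every integer in [-5, 5].

Answer: All integers in [-5, 5]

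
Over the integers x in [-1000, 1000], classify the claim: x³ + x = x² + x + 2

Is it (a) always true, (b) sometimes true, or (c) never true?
Track d = LHS − RHS over the integers in [-1000, 1000]. Equality would need d = 0, but d changes sign only between consecutive integers, jumping over 0:
x = 1: LHS = 1³ + 1 = 2, RHS = 1² + 1 + 2 = 4; 2 = 4 — FAILS  (d = -2)
x = 2: LHS = 2³ + 2 = 10, RHS = 2² + 2 + 2 = 8; 10 = 8 — FAILS  (d = 2)
Away from these crossings d keeps a constant sign, and checking every integer in [-1000, 1000] confirms d ≠ 0 throughout. Hence the two sides are never equal, so the claimed relation (=) fails for every integer in [-1000, 1000].

No integer in the range satisfies it.

Answer: Never true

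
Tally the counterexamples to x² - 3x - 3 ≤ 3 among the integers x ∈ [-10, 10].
Counterexamples in [-10, 10]: {-10, -9, -8, -7, -6, -5, -4, -3, -2, 5, 6, 7, 8, 9, 10}.

Counting them gives 15 values.

Answer: 15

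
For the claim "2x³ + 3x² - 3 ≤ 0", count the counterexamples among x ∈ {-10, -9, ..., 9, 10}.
Counterexamples in [-10, 10]: {1, 2, 3, 4, 5, 6, 7, 8, 9, 10}.

Counting them gives 10 values.

Answer: 10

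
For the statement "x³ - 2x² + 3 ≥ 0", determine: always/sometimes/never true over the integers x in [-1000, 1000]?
Holds at x = 0: LHS = 0³ - 2·0² + 3 = 3; 3 ≥ 0 — holds
Fails at x = -2: LHS = (-2)³ - 2·(-2)² + 3 = -13; -13 ≥ 0 — FAILS
It is satisfied by some integers in the range but not all.

Answer: Sometimes true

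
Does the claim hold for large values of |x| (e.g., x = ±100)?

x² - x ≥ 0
x = 100: LHS = 100² - 100 = 9900; 9900 ≥ 0 — holds
x = -100: LHS = (-100)² - (-100) = 10100; 10100 ≥ 0 — holds

Answer: Yes, holds for both x = 100 and x = -100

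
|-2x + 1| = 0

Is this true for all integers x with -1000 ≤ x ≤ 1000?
The claim fails at x = 0:
x = 0: LHS = |-2·0 + 1| = |1| = 1; 1 = 0 — FAILS

Because a single integer refutes it, the statement is false.

Answer: False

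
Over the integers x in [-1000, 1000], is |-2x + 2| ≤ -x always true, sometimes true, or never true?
Over all integers in [-1000, 1000], LHS − RHS is smallest at x = 1, where it equals 1:
x = 1: LHS = |-2·1 + 2| = |0| = 0; 0 ≤ -1 — FAILS
At the ends of the range:
x = -1000: LHS = |-2·(-1000) + 2| = |2002| = 2002, RHS = -(-1000) = 1000; 2002 ≤ 1000 — FAILS
x = 1000: LHS = |-2·1000 + 2| = |-1998| = 1998; 1998 ≤ -1000 — FAILS
Hence LHS − RHS is never zero or negative, i.e. LHS > RHS throughout, so the claimed relation (≤) fails for every integer in [-1000, 1000].

No integer in the range satisfies it.

Answer: Never true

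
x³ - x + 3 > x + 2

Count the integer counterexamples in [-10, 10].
Counterexamples in [-10, 10]: {-10, -9, -8, -7, -6, -5, -4, -3, -2, 1}.

Counting them gives 10 values.

Answer: 10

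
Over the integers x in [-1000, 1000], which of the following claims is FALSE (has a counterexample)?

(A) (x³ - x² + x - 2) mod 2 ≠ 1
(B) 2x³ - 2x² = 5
(A) x = 1: LHS = (1³ - 1² + 1 - 2) mod 2 = (-1) mod 2 = 1; 1 ≠ 1 — FAILS
(B) x = 0: LHS = 2·0³ - 2·0² = 0; 0 = 5 — FAILS

Answer: Both A and B are false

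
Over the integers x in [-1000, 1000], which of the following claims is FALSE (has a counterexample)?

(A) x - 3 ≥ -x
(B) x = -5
(A) x = 0: LHS = 0 - 3 = -3, RHS = -0 = 0; -3 ≥ 0 — FAILS
(B) x = 0: 0 = -5 — FAILS

Answer: Both A and B are false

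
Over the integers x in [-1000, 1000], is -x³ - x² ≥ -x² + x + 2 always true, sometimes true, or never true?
Holds at x = -1: LHS = -(-1)³ - (-1)² = 0, RHS = -(-1)² + (-1) + 2 = 0; 0 ≥ 0 — holds
Fails at x = 0: LHS = -0³ - 0² = 0, RHS = -0² + 0 + 2 = 2; 0 ≥ 2 — FAILS
It is satisfied by some integers in the range but not all.

Answer: Sometimes true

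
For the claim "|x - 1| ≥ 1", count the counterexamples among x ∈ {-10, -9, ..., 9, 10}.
Counterexamples in [-10, 10]: {1}.

Counting them gives 1 values.

Answer: 1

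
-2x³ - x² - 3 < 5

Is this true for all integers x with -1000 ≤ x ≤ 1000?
The claim fails at x = -2:
x = -2: LHS = -2·(-2)³ - (-2)² - 3 = 9; 9 < 5 — FAILS

Because a single integer refutes it, the statement is false.

Answer: False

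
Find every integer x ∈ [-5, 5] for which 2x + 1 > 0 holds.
Holds for: {0, 1, 2, 3, 4, 5}
Fails for: {-5, -4, -3, -2, -1}

Answer: {0, 1, 2, 3, 4, 5}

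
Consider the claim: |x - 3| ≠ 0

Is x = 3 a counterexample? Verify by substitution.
Substitute x = 3 into the relation:
x = 3: LHS = |3 - 3| = |0| = 0; 0 ≠ 0 — FAILS

Since the claim fails at x = 3, this value is a counterexample.

Answer: Yes, x = 3 is a counterexample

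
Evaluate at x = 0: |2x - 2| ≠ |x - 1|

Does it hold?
x = 0: LHS = |2·0 - 2| = |-2| = 2, RHS = |0 - 1| = |-1| = 1; 2 ≠ 1 — holds

The relation is satisfied at x = 0.

Answer: Yes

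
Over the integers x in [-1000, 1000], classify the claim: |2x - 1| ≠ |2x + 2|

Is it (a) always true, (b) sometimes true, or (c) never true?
Track d = LHS − RHS over the integers in [-1000, 1000]. Equality would need d = 0, but d changes sign only between consecutive integers, jumping over 0:
x = -1: LHS = |2·(-1) - 1| = |-3| = 3, RHS = |2·(-1) + 2| = |0| = 0; 3 ≠ 0 — holds  (d = 3)
x = 0: LHS = |2·0 - 1| = |-1| = 1, RHS = |2·0 + 2| = |2| = 2; 1 ≠ 2 — holds  (d = -1)
Away from these crossings d keeps a constant sign, and checking every integer in [-1000, 1000] confirms d ≠ 0 throughout. Hence the two sides are never equal, so the relation holds for every integer in [-1000, 1000].

No counterexample exists.

Answer: Always true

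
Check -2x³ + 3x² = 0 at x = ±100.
x = 100: LHS = -2·100³ + 3·100² = -1970000; -1970000 = 0 — FAILS
x = -100: LHS = -2·(-100)³ + 3·(-100)² = 2030000; 2030000 = 0 — FAILS

Answer: No, fails for both x = 100 and x = -100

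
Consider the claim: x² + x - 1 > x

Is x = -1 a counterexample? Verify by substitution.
Substitute x = -1 into the relation:
x = -1: LHS = (-1)² + (-1) - 1 = -1; -1 > -1 — FAILS

Since the claim fails at x = -1, this value is a counterexample.

Answer: Yes, x = -1 is a counterexample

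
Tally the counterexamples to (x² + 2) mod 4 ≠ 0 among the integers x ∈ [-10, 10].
For a polynomial with integer coefficients, its value mod 4 depends only on x mod 4, so it suffices to check one representative of each residue class, x = 0, 1, 2, 3:
x = 0: LHS = (0² + 2) mod 4 = 2 mod 4 = 2; 2 ≠ 0 — holds
x = 1: LHS = (1² + 2) mod 4 = 3 mod 4 = 3; 3 ≠ 0 — holds
x = 2: LHS = (2² + 2) mod 4 = 6 mod 4 = 2; 2 ≠ 0 — holds
x = 3: LHS = (3² + 2) mod 4 = 11 mod 4 = 3; 3 ≠ 0 — holds
The relation holds in every residue class, so the relation holds for every integer in [-10, 10].

No counterexample appears in that range.

Answer: 0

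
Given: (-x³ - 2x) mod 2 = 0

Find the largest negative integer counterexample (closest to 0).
Testing negative integers from -1 downward:
x = -1: LHS = (-(-1)³ - 2·(-1)) mod 2 = 3 mod 2 = 1; 1 = 0 — FAILS  ← closest negative counterexample to 0

Answer: x = -1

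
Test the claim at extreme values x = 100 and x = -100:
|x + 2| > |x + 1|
x = 100: LHS = |100 + 2| = |102| = 102, RHS = |100 + 1| = |101| = 101; 102 > 101 — holds
x = -100: LHS = |(-100) + 2| = |-98| = 98, RHS = |(-100) + 1| = |-99| = 99; 98 > 99 — FAILS

Answer: Partially: holds for x = 100, fails for x = -100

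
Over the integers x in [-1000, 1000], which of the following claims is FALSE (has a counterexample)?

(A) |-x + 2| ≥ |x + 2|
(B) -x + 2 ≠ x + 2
(A) x = 1: LHS = |-1 + 2| = |1| = 1, RHS = |1 + 2| = |3| = 3; 1 ≥ 3 — FAILS
(B) x = 0: LHS = -0 + 2 = 2, RHS = 0 + 2 = 2; 2 ≠ 2 — FAILS

Answer: Both A and B are false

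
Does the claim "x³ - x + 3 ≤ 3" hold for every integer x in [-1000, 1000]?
The claim fails at x = 2:
x = 2: LHS = 2³ - 2 + 3 = 9; 9 ≤ 3 — FAILS

Because a single integer refutes it, the statement is false.

Answer: False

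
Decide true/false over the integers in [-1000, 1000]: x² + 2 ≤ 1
The claim fails at x = 0:
x = 0: LHS = 0² + 2 = 2; 2 ≤ 1 — FAILS

Because a single integer refutes it, the statement is false.

Answer: False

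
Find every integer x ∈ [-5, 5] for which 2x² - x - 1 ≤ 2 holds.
Holds for: {-1, 0, 1}
Fails for: {-5, -4, -3, -2, 2, 3, 4, 5}

Answer: {-1, 0, 1}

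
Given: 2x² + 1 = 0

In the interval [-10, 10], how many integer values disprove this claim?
Counterexamples in [-10, 10]: {-10, -9, -8, -7, -6, -5, -4, -3, -2, -1, 0, 1, 2, 3, 4, 5, 6, 7, 8, 9, 10}.

Counting them gives 21 values.

Answer: 21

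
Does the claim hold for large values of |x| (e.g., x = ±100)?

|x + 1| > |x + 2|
x = 100: LHS = |100 + 1| = |101| = 101, RHS = |100 + 2| = |102| = 102; 101 > 102 — FAILS
x = -100: LHS = |(-100) + 1| = |-99| = 99, RHS = |(-100) + 2| = |-98| = 98; 99 > 98 — holds

Answer: Partially: fails for x = 100, holds for x = -100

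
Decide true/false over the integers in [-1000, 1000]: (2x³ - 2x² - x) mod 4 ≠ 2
The claim fails at x = 2:
x = 2: LHS = (2·2³ - 2·2² - 2) mod 4 = 6 mod 4 = 2; 2 ≠ 2 — FAILS

Because a single integer refutes it, the statement is false.

Answer: False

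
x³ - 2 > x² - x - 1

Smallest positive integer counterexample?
Testing positive integers:
x = 1: LHS = 1³ - 2 = -1, RHS = 1² - 1 - 1 = -1; -1 > -1 — FAILS  ← smallest positive counterexample

Answer: x = 1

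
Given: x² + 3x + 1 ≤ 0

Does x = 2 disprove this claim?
Substitute x = 2 into the relation:
x = 2: LHS = 2² + 3·2 + 1 = 11; 11 ≤ 0 — FAILS

Since the claim fails at x = 2, this value is a counterexample.

Answer: Yes, x = 2 is a counterexample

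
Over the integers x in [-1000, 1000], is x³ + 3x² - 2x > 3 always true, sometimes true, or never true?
Holds at x = -1: LHS = (-1)³ + 3·(-1)² - 2·(-1) = 4; 4 > 3 — holds
Fails at x = 0: LHS = 0³ + 3·0² - 2·0 = 0; 0 > 3 — FAILS
It is satisfied by some integers in the range but not all.

Answer: Sometimes true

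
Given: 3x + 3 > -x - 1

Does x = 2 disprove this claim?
Substitute x = 2 into the relation:
x = 2: LHS = 3·2 + 3 = 9, RHS = -2 - 1 = -3; 9 > -3 — holds

The claim holds here, so x = 2 is not a counterexample. (A counterexample exists elsewhere, e.g. x = -1.)

Answer: No, x = 2 is not a counterexample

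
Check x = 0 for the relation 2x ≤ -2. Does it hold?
x = 0: LHS = 2·0 = 0; 0 ≤ -2 — FAILS

The relation fails at x = 0, so x = 0 is a counterexample.

Answer: No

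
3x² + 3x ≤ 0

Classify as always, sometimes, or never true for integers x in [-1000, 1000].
Holds at x = 0: LHS = 3·0² + 3·0 = 0; 0 ≤ 0 — holds
Fails at x = 1: LHS = 3·1² + 3·1 = 6; 6 ≤ 0 — FAILS
It is satisfied by some integers in the range but not all.

Answer: Sometimes true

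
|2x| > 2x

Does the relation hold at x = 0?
x = 0: LHS = |2·0| = |0| = 0, RHS = 2·0 = 0; 0 > 0 — FAILS

The relation fails at x = 0, so x = 0 is a counterexample.

Answer: No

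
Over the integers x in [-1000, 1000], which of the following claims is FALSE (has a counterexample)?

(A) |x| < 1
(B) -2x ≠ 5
(A) x = 1: LHS = |1| = 1; 1 < 1 — FAILS

(B) Track d = LHS − RHS over the integers in [-1000, 1000]. Equality would need d = 0, but d changes sign only between consecutive integers, jumping over 0:
x = -3: LHS = -2·(-3) = 6; 6 ≠ 5 — holds  (d = 1)
x = -2: LHS = -2·(-2) = 4; 4 ≠ 5 — holds  (d = -1)
Away from these crossings d keeps a constant sign, and checking every integer in [-1000, 1000] confirms d ≠ 0 throughout. Hence the two sides are never equal, so the relation holds for every integer in [-1000, 1000].

Only (A) has a counterexample.

Answer: A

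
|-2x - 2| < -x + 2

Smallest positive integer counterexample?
Testing positive integers:
x = 1: LHS = |-2·1 - 2| = |-4| = 4, RHS = -1 + 2 = 1; 4 < 1 — FAILS  ← smallest positive counterexample

Answer: x = 1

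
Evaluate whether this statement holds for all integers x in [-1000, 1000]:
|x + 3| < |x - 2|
The claim fails at x = 0:
x = 0: LHS = |0 + 3| = |3| = 3, RHS = |0 - 2| = |-2| = 2; 3 < 2 — FAILS

Because a single integer refutes it, the statement is false.

Answer: False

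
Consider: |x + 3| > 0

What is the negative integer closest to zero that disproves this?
Testing negative integers from -1 downward:
x = -1: LHS = |(-1) + 3| = |2| = 2; 2 > 0 — holds
x = -2: LHS = |(-2) + 3| = |1| = 1; 1 > 0 — holds
x = -3: LHS = |(-3) + 3| = |0| = 0; 0 > 0 — FAILS  ← closest negative counterexample to 0

Answer: x = -3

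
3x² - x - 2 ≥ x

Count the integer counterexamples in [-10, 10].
Counterexamples in [-10, 10]: {0, 1}.

Counting them gives 2 values.

Answer: 2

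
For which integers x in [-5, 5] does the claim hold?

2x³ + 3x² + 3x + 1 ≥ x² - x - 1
Holds for: {0, 1, 2, 3, 4, 5}
Fails for: {-5, -4, -3, -2, -1}

Answer: {0, 1, 2, 3, 4, 5}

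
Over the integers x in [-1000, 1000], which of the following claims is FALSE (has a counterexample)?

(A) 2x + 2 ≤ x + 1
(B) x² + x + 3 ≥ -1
(A) x = 0: LHS = 2·0 + 2 = 2, RHS = 0 + 1 = 1; 2 ≤ 1 — FAILS

(B) Over all integers in [-1000, 1000], LHS − RHS is smallest at x = 0, where it equals 4:
x = 0: LHS = 0² + 0 + 3 = 3; 3 ≥ -1 — holds
At the ends of the range:
x = -1000: LHS = (-1000)² + (-1000) + 3 = 999003; 999003 ≥ -1 — holds
x = 1000: LHS = 1000² + 1000 + 3 = 1001003; 1001003 ≥ -1 — holds
Hence LHS − RHS is never negative, i.e. LHS ≥ RHS throughout, so the relation holds for every integer in [-1000, 1000].

Only (A) has a counterexample.

Answer: A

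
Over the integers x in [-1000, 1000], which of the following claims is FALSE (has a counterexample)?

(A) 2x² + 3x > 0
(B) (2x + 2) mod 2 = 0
(A) x = 0: LHS = 2·0² + 3·0 = 0; 0 > 0 — FAILS

(B) For a polynomial with integer coefficients, its value mod 2 depends only on x mod 2, so it suffices to check one representative of each residue class, x = 0, 1:
x = 0: LHS = (2·0 + 2) mod 2 = 2 mod 2 = 0; 0 = 0 — holds
x = 1: LHS = (2·1 + 2) mod 2 = 4 mod 2 = 0; 0 = 0 — holds
The relation holds in every residue class, so the relation holds for every integer in [-1000, 1000].

Only (A) has a counterexample.

Answer: A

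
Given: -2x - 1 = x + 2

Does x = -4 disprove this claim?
Substitute x = -4 into the relation:
x = -4: LHS = -2·(-4) - 1 = 7, RHS = (-4) + 2 = -2; 7 = -2 — FAILS

Since the claim fails at x = -4, this value is a counterexample.

Answer: Yes, x = -4 is a counterexample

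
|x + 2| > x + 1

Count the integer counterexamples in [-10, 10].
Over all integers in [-10, 10], LHS − RHS is smallest at x = 0, where it equals 1:
x = 0: LHS = |0 + 2| = |2| = 2, RHS = 0 + 1 = 1; 2 > 1 — holds
At the ends of the range:
x = -10: LHS = |(-10) + 2| = |-8| = 8, RHS = (-10) + 1 = -9; 8 > -9 — holds
x = 10: LHS = |10 + 2| = |12| = 12, RHS = 10 + 1 = 11; 12 > 11 — holds
Hence LHS − RHS is never zero or negative, i.e. LHS > RHS throughout, so the relation holds for every integer in [-10, 10].

No counterexample appears in that range.

Answer: 0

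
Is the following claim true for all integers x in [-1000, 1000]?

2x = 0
The claim fails at x = 1:
x = 1: LHS = 2·1 = 2; 2 = 0 — FAILS

Because a single integer refutes it, the statement is false.

Answer: False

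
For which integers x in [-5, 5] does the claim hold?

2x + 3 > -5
Holds for: {-3, -2, -1, 0, 1, 2, 3, 4, 5}
Fails for: {-5, -4}

Answer: {-3, -2, -1, 0, 1, 2, 3, 4, 5}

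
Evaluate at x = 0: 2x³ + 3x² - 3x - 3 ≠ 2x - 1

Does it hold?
x = 0: LHS = 2·0³ + 3·0² - 3·0 - 3 = -3, RHS = 2·0 - 1 = -1; -3 ≠ -1 — holds

The relation is satisfied at x = 0.

Answer: Yes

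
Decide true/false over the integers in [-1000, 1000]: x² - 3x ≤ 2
The claim fails at x = -1:
x = -1: LHS = (-1)² - 3·(-1) = 4; 4 ≤ 2 — FAILS

Because a single integer refutes it, the statement is false.

Answer: False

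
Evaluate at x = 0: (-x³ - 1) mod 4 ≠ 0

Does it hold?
x = 0: LHS = (-0³ - 1) mod 4 = (-1) mod 4 = 3; 3 ≠ 0 — holds

The relation is satisfied at x = 0.

Answer: Yes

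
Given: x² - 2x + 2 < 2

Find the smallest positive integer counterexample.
Testing positive integers:
x = 1: LHS = 1² - 2·1 + 2 = 1; 1 < 2 — holds
x = 2: LHS = 2² - 2·2 + 2 = 2; 2 < 2 — FAILS  ← smallest positive counterexample

Answer: x = 2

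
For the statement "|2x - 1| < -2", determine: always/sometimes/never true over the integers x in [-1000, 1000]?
An absolute value is never negative, so the left side is ≥ 0 for every x, while the right side is -2. Tightest case in [-1000, 1000] is x = 0:
x = 0: LHS = |2·0 - 1| = |-1| = 1; 1 < -2 — FAILS
Hence LHS − RHS is never negative, i.e. LHS ≥ RHS throughout, so the claimed relation (<) fails for every integer in [-1000, 1000].

No integer in the range satisfies it.

Answer: Never true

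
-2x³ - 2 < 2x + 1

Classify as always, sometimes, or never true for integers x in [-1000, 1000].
Holds at x = 0: LHS = -2·0³ - 2 = -2, RHS = 2·0 + 1 = 1; -2 < 1 — holds
Fails at x = -1: LHS = -2·(-1)³ - 2 = 0, RHS = 2·(-1) + 1 = -1; 0 < -1 — FAILS
It is satisfied by some integers in the range but not all.

Answer: Sometimes true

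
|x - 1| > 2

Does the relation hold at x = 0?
x = 0: LHS = |0 - 1| = |-1| = 1; 1 > 2 — FAILS

The relation fails at x = 0, so x = 0 is a counterexample.

Answer: No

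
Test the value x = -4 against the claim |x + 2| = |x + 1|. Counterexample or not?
Substitute x = -4 into the relation:
x = -4: LHS = |(-4) + 2| = |-2| = 2, RHS = |(-4) + 1| = |-3| = 3; 2 = 3 — FAILS

Since the claim fails at x = -4, this value is a counterexample.

Answer: Yes, x = -4 is a counterexample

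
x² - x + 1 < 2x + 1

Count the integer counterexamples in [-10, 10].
Counterexamples in [-10, 10]: {-10, -9, -8, -7, -6, -5, -4, -3, -2, -1, 0, 3, 4, 5, 6, 7, 8, 9, 10}.

Counting them gives 19 values.

Answer: 19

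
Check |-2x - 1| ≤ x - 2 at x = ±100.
x = 100: LHS = |-2·100 - 1| = |-201| = 201, RHS = 100 - 2 = 98; 201 ≤ 98 — FAILS
x = -100: LHS = |-2·(-100) - 1| = |199| = 199, RHS = (-100) - 2 = -102; 199 ≤ -102 — FAILS

Answer: No, fails for both x = 100 and x = -100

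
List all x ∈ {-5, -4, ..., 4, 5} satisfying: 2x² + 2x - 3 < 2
Holds for: {-2, -1, 0, 1}
Fails for: {-5, -4, -3, 2, 3, 4, 5}

Answer: {-2, -1, 0, 1}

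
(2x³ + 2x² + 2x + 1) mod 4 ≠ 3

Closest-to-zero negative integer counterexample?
Testing negative integers from -1 downward:
x = -1: LHS = (2·(-1)³ + 2·(-1)² + 2·(-1) + 1) mod 4 = (-1) mod 4 = 3; 3 ≠ 3 — FAILS  ← closest negative counterexample to 0

Answer: x = -1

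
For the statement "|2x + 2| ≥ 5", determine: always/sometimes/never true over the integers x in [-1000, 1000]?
Holds at x = 2: LHS = |2·2 + 2| = |6| = 6; 6 ≥ 5 — holds
Fails at x = 0: LHS = |2·0 + 2| = |2| = 2; 2 ≥ 5 — FAILS
It is satisfied by some integers in the range but not all.

Answer: Sometimes true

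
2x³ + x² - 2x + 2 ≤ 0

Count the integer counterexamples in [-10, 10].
Counterexamples in [-10, 10]: {-1, 0, 1, 2, 3, 4, 5, 6, 7, 8, 9, 10}.

Counting them gives 12 values.

Answer: 12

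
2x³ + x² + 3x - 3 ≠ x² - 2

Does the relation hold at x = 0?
x = 0: LHS = 2·0³ + 0² + 3·0 - 3 = -3, RHS = 0² - 2 = -2; -3 ≠ -2 — holds

The relation is satisfied at x = 0.

Answer: Yes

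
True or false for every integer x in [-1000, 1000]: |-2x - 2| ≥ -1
An absolute value is never negative, so the left side is ≥ 0 for every x, while the right side is -1. Tightest case in [-1000, 1000] is x = -1:
x = -1: LHS = |-2·(-1) - 2| = |0| = 0; 0 ≥ -1 — holds
Hence LHS − RHS is never negative, i.e. LHS ≥ RHS throughout, so the relation holds for every integer in [-1000, 1000].

No counterexample exists.

Answer: True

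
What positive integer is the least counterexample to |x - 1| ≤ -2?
Testing positive integers:
x = 1: LHS = |1 - 1| = |0| = 0; 0 ≤ -2 — FAILS  ← smallest positive counterexample

Answer: x = 1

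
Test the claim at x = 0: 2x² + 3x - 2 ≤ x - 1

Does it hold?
x = 0: LHS = 2·0² + 3·0 - 2 = -2, RHS = 0 - 1 = -1; -2 ≤ -1 — holds

The relation is satisfied at x = 0.

Answer: Yes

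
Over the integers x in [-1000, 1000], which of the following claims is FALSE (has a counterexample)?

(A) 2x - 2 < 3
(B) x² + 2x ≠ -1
(A) x = 3: LHS = 2·3 - 2 = 4; 4 < 3 — FAILS
(B) x = -1: LHS = (-1)² + 2·(-1) = -1; -1 ≠ -1 — FAILS

Answer: Both A and B are false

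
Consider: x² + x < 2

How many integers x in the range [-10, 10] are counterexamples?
Counterexamples in [-10, 10]: {-10, -9, -8, -7, -6, -5, -4, -3, -2, 1, 2, 3, 4, 5, 6, 7, 8, 9, 10}.

Counting them gives 19 values.

Answer: 19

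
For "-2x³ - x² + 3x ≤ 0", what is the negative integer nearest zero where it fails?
Testing negative integers from -1 downward:
x = -1: LHS = -2·(-1)³ - (-1)² + 3·(-1) = -2; -2 ≤ 0 — holds
x = -2: LHS = -2·(-2)³ - (-2)² + 3·(-2) = 6; 6 ≤ 0 — FAILS  ← closest negative counterexample to 0

Answer: x = -2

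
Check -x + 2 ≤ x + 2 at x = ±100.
x = 100: LHS = -100 + 2 = -98, RHS = 100 + 2 = 102; -98 ≤ 102 — holds
x = -100: LHS = -(-100) + 2 = 102, RHS = (-100) + 2 = -98; 102 ≤ -98 — FAILS

Answer: Partially: holds for x = 100, fails for x = -100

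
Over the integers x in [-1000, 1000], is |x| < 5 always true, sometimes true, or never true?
Holds at x = 0: LHS = |0| = 0; 0 < 5 — holds
Fails at x = 5: LHS = |5| = 5; 5 < 5 — FAILS
It is satisfied by some integers in the range but not all.

Answer: Sometimes true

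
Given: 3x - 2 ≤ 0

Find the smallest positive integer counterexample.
Testing positive integers:
x = 1: LHS = 3·1 - 2 = 1; 1 ≤ 0 — FAILS  ← smallest positive counterexample

Answer: x = 1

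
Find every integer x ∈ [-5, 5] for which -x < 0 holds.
Holds for: {1, 2, 3, 4, 5}
Fails for: {-5, -4, -3, -2, -1, 0}

Answer: {1, 2, 3, 4, 5}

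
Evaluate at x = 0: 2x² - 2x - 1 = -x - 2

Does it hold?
x = 0: LHS = 2·0² - 2·0 - 1 = -1, RHS = -0 - 2 = -2; -1 = -2 — FAILS

The relation fails at x = 0, so x = 0 is a counterexample.

Answer: No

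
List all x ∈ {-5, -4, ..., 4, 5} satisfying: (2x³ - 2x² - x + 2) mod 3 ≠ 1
Holds for: {-4, -3, -1, 0, 2, 3, 5}
Fails for: {-5, -2, 1, 4}

Answer: {-4, -3, -1, 0, 2, 3, 5}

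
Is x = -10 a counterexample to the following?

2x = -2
Substitute x = -10 into the relation:
x = -10: LHS = 2·(-10) = -20; -20 = -2 — FAILS

Since the claim fails at x = -10, this value is a counterexample.

Answer: Yes, x = -10 is a counterexample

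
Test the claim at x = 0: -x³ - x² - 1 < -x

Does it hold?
x = 0: LHS = -0³ - 0² - 1 = -1, RHS = -0 = 0; -1 < 0 — holds

The relation is satisfied at x = 0.

Answer: Yes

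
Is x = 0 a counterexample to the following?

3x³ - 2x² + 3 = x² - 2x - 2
Substitute x = 0 into the relation:
x = 0: LHS = 3·0³ - 2·0² + 3 = 3, RHS = 0² - 2·0 - 2 = -2; 3 = -2 — FAILS

Since the claim fails at x = 0, this value is a counterexample.

Answer: Yes, x = 0 is a counterexample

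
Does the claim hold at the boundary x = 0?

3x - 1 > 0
x = 0: LHS = 3·0 - 1 = -1; -1 > 0 — FAILS

The relation fails at x = 0, so x = 0 is a counterexample.

Answer: No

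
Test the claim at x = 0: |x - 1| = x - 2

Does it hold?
x = 0: LHS = |0 - 1| = |-1| = 1, RHS = 0 - 2 = -2; 1 = -2 — FAILS

The relation fails at x = 0, so x = 0 is a counterexample.

Answer: No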